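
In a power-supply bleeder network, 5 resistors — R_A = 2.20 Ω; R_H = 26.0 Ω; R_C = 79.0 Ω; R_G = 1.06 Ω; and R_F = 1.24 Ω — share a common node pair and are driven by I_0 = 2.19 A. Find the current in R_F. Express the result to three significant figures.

I ≈ 0.783 A

Conductances: ΣG = 1/2.20 + 1/26.0 + 1/79.0 + 1/1.06 + 1/1.24 = 2.256 (1/Ω).
By the current-divider rule, I = I_0 · G_k/ΣG = 2.19 × 0.3575 = 0.7830 A.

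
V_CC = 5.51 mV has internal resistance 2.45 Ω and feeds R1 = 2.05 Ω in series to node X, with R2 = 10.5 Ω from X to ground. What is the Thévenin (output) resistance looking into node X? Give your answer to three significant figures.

R1' = 2.45 + 2.05 = 4.500 Ω (source resistance + R1).
With V_CC suppressed (replaced by a short), R_th = R1' ‖ R2 = (4.500 × 10.5)/(4.500 + 10.5) = 3.150 Ω.

R_th ≈ 3.15 Ω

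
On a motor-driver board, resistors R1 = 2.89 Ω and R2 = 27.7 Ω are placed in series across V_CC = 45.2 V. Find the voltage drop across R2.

Series total: ΣR = 2.89 + 27.7 = 30.59 Ω.
V = V_CC · R/ΣR = 45.2 × 0.9055 = 40.93 V.

V ≈ 40.9 V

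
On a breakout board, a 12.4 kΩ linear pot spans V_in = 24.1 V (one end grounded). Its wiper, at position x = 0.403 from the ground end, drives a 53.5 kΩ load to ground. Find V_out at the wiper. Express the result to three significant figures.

V_out ≈ 9.20 V

Lower segment x·R_p = 4.997 kΩ; upper segment (1−x)·R_p = 7.403 kΩ.
R_L loads the lower segment: effective lower R = 4.570 kΩ.
Loaded-divider output: V_out = 24.1 × 0.3817 = 9.199 V.
(Unloaded: V_out = x·V_in = 9.71 V.)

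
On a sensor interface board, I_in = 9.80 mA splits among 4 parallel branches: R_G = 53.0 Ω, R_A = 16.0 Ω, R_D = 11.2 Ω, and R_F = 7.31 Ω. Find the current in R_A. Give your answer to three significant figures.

Conductances: ΣG = 1/53.0 + 1/16.0 + 1/11.2 + 1/7.31 = 0.3075 (1/Ω).
By the current-divider rule, I = I_in · G_k/ΣG = 9.80 × 0.2033 = 1.992 mA.

I ≈ 1.99 mA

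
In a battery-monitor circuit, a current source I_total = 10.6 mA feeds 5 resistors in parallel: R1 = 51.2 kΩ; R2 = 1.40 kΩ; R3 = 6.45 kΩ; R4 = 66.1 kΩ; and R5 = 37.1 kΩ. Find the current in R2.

Conductances: ΣG = 1/51.2 + 1/1.40 + 1/6.45 + 1/66.1 + 1/37.1 = 0.9309 (1/kΩ).
Current divider: I(R2) = I_total · G_k/ΣG = 10.6 × (0.7143/0.9309) = 10.6 × 0.7673 = 8.133 mA.

I ≈ 8.13 mA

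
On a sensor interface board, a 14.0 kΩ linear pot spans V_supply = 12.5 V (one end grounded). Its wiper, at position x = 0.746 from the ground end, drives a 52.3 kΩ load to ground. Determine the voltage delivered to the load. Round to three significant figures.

Lower segment x·R_p = 10.44 kΩ; upper segment (1−x)·R_p = 3.556 kΩ.
R_L loads the lower segment: effective lower R = 8.706 kΩ.
Loaded-divider output: V_out = 12.5 × 0.7100 = 8.875 V.
(Unloaded: V_out = x·V_supply = 9.32 V.)

V_out ≈ 8.87 V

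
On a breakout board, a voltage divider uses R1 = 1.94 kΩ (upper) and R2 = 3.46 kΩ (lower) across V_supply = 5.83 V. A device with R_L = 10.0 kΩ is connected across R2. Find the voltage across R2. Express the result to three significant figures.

The load sits in parallel with R2, giving an effective lower resistance R2' = R2·R_L/(R2+R_L) = 2.571 kΩ.
Now apply the divider: V_out = 5.83 × 0.5699 = 3.323 V.

V_out ≈ 3.32 V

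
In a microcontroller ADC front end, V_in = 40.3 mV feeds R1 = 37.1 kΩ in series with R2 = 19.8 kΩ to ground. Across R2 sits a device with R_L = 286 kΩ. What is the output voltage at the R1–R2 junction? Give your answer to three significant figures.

V_out ≈ 13.4 mV

First combine the lower leg with the load: R2 ‖ R_L = 18.52 kΩ.
Then V_out = V_in · R2'/(R1 + R2') = 40.3 × 18.52/55.62 = 13.42 mV.
(Unloaded it would be 14.0 mV; the load pulls it down.)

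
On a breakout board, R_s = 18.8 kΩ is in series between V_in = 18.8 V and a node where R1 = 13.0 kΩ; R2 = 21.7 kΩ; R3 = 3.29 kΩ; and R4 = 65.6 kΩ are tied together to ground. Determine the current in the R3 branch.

Parallel bank: R_p = 1/(1/13.0 + 1/21.7 + 1/3.29 + 1/65.6) = 2.261 kΩ.
V_A by voltage divider: V_A = 18.8 × 2.261/(18.8 + 2.261) = 2.019 V.
I(R3) = V_A / R3 = 2.019/3.29 = 0.6136 mA.

I ≈ 0.614 mA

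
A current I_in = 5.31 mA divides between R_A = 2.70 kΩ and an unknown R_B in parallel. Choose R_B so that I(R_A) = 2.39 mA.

In a two-way split, I_A/I_in = R_B/(R_A + R_B).
With f = 0.4501, R_B = R_A · f/(1−f) = 2.70 × 0.8185 = 2.210 kΩ.

R_B ≈ 2.21 kΩ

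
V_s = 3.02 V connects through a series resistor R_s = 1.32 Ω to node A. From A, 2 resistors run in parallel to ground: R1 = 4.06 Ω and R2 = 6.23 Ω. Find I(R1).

I ≈ 0.484 A

Equivalent of the parallel group: R_p = 2.458 Ω.
Node voltage V_A = V_s · R_p/(R_s + R_p) = 3.02 × 0.6506 = 1.965 V.
I(R1) = V_A / R1 = 1.965/4.06 = 0.4840 A.
(Check via current divider: I_total = 0.7993 A; share G_k/ΣG = 0.6054 → same result.)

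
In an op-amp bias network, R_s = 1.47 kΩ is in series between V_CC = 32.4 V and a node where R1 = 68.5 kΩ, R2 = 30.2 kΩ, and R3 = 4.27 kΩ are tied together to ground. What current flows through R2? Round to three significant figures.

Equivalent of the parallel group: R_p = 3.547 kΩ.
Node voltage V_A = V_CC · R_p/(R_s + R_p) = 32.4 × 0.7070 = 22.91 V.
Branch current I = V_A/R2 = 22.91/30.2 = 0.7585 mA.

I ≈ 0.759 mA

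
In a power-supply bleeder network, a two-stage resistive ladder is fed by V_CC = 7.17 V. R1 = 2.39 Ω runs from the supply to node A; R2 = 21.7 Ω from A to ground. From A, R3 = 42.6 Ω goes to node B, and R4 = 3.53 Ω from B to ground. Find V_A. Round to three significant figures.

Node A sees R2 in parallel with the series input of stage 2, R3 + R4 = 46.13 Ω.
Effective lower resistance at A: R2 ‖ 46.13 = 14.76 Ω.
First divider: V_A = V_CC · 14.76/(2.39 + 14.76) = 6.171 V.

V_A ≈ 6.17 V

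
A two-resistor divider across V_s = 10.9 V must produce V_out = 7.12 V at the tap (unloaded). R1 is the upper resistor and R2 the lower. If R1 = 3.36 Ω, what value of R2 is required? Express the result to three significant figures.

R2 ≈ 6.33 Ω

V_out/V_s = R2/(R1+R2) = 0.6532.
So R2 = R1 · V_out/(V_s − V_out) = 3.36 × 7.12/(10.9 − 7.12) = 3.36 × 1.884 = 6.329 Ω.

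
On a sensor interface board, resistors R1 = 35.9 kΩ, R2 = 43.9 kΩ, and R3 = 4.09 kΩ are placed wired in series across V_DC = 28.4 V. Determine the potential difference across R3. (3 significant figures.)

V ≈ 1.38 V

Series total: ΣR = 35.9 + 43.9 + 4.09 = 83.89 kΩ.
Voltage divider: V = V_DC · (4.090 / 83.89) = 28.4 × 0.04875 = 1.385 V.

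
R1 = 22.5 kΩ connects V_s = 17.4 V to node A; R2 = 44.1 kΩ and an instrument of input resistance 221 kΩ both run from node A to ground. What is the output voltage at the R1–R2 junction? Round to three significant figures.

V_out ≈ 10.8 V

The load sits in parallel with R2, giving an effective lower resistance R2' = R2·R_L/(R2+R_L) = 36.76 kΩ.
Voltage divider with the loaded lower leg: V_out = 17.4 × 36.76/(22.5 + 36.76) = 17.4 × 0.6203 = 10.79 V.
(Unloaded it would be 11.5 V; the load pulls it down.)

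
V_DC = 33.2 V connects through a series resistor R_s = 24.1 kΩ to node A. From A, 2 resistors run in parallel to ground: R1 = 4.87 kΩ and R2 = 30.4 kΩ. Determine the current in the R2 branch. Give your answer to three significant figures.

Equivalent of the parallel group: R_p = 4.198 kΩ.
Node voltage V_A = V_DC · R_p/(R_s + R_p) = 33.2 × 0.1483 = 4.925 V.
Branch current I = V_A/R2 = 4.925/30.4 = 0.1620 mA.

I ≈ 0.162 mA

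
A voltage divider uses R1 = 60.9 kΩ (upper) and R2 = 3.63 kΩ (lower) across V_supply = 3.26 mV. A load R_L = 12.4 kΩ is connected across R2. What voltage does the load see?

R2 ‖ R_L = (3.63 × 12.4)/(3.63 + 12.4) = 2.808 kΩ.
Then V_out = V_supply · R2'/(R1 + R2') = 3.26 × 2.808/63.71 = 0.1437 mV.
(Unloaded it would be 0.183 mV; the load pulls it down.)

V_out ≈ 0.144 mV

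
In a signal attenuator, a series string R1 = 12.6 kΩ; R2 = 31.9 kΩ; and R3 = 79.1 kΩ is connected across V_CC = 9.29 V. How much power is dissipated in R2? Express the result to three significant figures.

P ≈ 0.180 mW

The common current is I = 9.29/123.6 = 0.07516 mA.
P = I²R = 0.005649 × 31.9 = 0.1802 mW.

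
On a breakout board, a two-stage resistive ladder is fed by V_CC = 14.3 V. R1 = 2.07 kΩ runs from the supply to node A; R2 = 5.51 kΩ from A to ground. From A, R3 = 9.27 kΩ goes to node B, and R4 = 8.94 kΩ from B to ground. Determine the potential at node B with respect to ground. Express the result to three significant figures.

V_B ≈ 4.71 V

The second stage (R3 + R4 = 18.21 kΩ) loads node A in parallel with R2.
R2 ‖ (R3+R4) = 4.230 kΩ.
First divider: V_A = V_CC · 4.230/(2.07 + 4.230) = 9.601 V.
Stage 2 is unloaded, so V_B = V_A · R4/(R3+R4) = 9.601 × 8.94/18.21 = 4.714 V.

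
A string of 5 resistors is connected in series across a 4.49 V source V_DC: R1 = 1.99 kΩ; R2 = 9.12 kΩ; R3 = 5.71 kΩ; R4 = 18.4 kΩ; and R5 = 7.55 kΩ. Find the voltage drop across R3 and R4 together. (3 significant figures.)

Total series resistance ΣR = 1.99 + 9.12 + 5.71 + 18.4 + 7.55 = 42.77 kΩ.
R_{R3..R4} = 5.71 + 18.4 = 24.11 kΩ.
Voltage divider: V = V_DC · (24.11 / 42.77) = 4.49 × 0.5637 = 2.531 V.

V ≈ 2.53 V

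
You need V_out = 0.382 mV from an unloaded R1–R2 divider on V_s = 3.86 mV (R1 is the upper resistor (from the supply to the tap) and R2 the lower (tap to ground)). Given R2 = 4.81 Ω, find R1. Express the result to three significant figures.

R1 ≈ 43.8 Ω

V_out/V_s = R2/(R1+R2) = 0.09896.
R1 = R2·(1/k − 1) = 4.81 × 9.105 = 43.79 Ω.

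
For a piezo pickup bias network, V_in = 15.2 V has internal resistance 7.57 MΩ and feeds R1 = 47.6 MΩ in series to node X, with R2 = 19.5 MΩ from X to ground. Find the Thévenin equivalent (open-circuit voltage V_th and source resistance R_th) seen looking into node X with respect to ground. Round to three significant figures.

V_th ≈ 3.97 V, R_th ≈ 14.4 MΩ

R1' = 7.57 + 47.6 = 55.17 MΩ (source resistance + R1).
Open-circuit (no load on X): V_th = V_in · R2/(R1' + R2) = 15.2 × 19.5/(55.17 + 19.5) = 3.969 V.
Zeroing V_in shorts the top of R1' to ground, so R_th = R1' ‖ R2 = 14.41 MΩ.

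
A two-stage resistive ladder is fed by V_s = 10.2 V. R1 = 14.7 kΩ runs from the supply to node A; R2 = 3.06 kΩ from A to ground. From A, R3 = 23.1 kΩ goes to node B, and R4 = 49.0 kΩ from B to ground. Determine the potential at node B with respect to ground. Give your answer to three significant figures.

V_B ≈ 1.15 V

Looking into the second stage from A: R3 + R4 = 72.10 kΩ appears in parallel with R2.
Effective lower resistance at A: R2 ‖ 72.10 = 2.935 kΩ.
First divider: V_A = V_s · 2.935/(14.7 + 2.935) = 1.698 V.
Stage 2 is unloaded, so V_B = V_A · R4/(R3+R4) = 1.698 × 49.0/72.10 = 1.154 V.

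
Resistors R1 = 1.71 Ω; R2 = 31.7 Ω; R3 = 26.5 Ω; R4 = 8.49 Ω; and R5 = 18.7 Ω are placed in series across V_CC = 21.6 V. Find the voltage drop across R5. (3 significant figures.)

V ≈ 4.64 V

ΣR = 1.71 + 31.7 + 26.5 + 8.49 + 18.7 = 87.10 Ω.
By the voltage-divider rule, V = 21.6 × 18.70/87.10 = 4.637 V.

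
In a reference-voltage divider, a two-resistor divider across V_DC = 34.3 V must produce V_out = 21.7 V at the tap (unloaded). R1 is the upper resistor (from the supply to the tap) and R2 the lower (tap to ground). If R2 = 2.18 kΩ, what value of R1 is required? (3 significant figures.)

Required fraction k = V_out/V_DC = 0.6327.
So R1 = R2 · (V_DC/V_out − 1) = 2.18 × (34.3/21.7 − 1) = 2.18 × 0.5806 = 1.266 kΩ.

R1 ≈ 1.27 kΩ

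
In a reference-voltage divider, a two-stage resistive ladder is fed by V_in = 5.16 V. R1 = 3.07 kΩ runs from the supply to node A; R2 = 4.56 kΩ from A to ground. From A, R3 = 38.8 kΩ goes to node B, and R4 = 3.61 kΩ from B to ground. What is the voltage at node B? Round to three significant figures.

V_B ≈ 0.252 V

Node A sees R2 in parallel with the series input of stage 2, R3 + R4 = 42.41 kΩ.
Effective lower resistance at A: R2 ‖ 42.41 = 4.117 kΩ.
So V_A = 5.16 × 0.5729 = 2.956 V.
Then the unloaded second divider: V_B = V_A × R4/(R3+R4) = 2.956 × 0.08512 = 0.2516 V.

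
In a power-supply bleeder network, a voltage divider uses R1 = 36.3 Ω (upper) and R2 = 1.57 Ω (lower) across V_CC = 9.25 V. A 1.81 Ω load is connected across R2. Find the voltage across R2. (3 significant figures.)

V_out ≈ 0.209 V

The load sits in parallel with R2, giving an effective lower resistance R2' = R2·R_L/(R2+R_L) = 0.8407 Ω.
Voltage divider with the loaded lower leg: V_out = 9.25 × 0.8407/(36.3 + 0.8407) = 9.25 × 0.02264 = 0.2094 V.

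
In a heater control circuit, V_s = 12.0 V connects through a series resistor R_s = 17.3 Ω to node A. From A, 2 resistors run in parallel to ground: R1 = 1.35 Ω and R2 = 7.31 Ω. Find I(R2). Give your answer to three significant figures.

Combine the parallel branches: R_p = (1/1.35 + 1/7.31)⁻¹ = 1.140 Ω.
V_A by voltage divider: V_A = 12.0 × 1.140/(17.3 + 1.140) = 0.7416 V.
I(R2) = V_A / R2 = 0.7416/7.31 = 0.1014 A.

I ≈ 0.101 A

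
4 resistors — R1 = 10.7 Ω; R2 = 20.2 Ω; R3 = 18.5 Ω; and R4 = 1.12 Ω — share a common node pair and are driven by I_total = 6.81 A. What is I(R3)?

I ≈ 0.338 A

Total conductance ΣG = 1/10.7 + 1/20.2 + 1/18.5 + 1/1.12 = 1.090 (units of 1/Ω).
Current divider: I(R3) = I_total · G_k/ΣG = 6.81 × (0.05405/1.090) = 6.81 × 0.04960 = 0.3378 A.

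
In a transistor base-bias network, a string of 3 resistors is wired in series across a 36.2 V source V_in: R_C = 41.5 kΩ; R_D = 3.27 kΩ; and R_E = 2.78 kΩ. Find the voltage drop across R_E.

V ≈ 2.12 V

Series total: ΣR = 41.5 + 3.27 + 2.78 = 47.55 kΩ.
V = V_in · R/ΣR = 36.2 × 0.05846 = 2.116 V.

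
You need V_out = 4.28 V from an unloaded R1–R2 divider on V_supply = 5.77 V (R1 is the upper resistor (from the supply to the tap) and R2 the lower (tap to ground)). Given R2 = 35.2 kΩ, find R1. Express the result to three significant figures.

R1 ≈ 12.3 kΩ

Required fraction k = V_out/V_supply = 0.7418.
R1 = R2·(1/k − 1) = 35.2 × 0.3481 = 12.25 kΩ.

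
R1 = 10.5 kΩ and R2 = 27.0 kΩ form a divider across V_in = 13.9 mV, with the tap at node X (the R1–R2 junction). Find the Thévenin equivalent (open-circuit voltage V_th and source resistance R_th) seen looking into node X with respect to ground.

V_th ≈ 10.0 mV, R_th ≈ 7.56 kΩ

Open-circuit (no load on X): V_th = V_in · R2/(R1 + R2) = 13.9 × 27.0/(10.50 + 27.0) = 10.01 mV.
Zeroing V_in shorts the top of R1 to ground, so R_th = R1 ‖ R2 = 7.560 kΩ.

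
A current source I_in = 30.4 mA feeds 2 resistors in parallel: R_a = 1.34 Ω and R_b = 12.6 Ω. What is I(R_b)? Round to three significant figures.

Two-branch current divider: I_k = I_in · R_other/(R_1 + R_2).
I(R_b) = 30.4 × 1.34/(1.34 + 12.6) = 30.4 × 0.09613 = 2.922 mA.

I ≈ 2.92 mA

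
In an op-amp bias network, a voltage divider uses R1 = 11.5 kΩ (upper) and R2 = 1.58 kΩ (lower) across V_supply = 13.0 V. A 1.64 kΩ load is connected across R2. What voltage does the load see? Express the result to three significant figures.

First combine the lower leg with the load: R2 ‖ R_L = 0.8047 kΩ.
Then V_out = V_supply · R2'/(R1 + R2') = 13.0 × 0.8047/12.30 = 0.8502 V.
(Unloaded it would be 1.57 V; the load pulls it down.)

V_out ≈ 0.850 V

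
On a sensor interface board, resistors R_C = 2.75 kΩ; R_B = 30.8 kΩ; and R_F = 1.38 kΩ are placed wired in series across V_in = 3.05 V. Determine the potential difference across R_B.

ΣR = 2.75 + 30.8 + 1.38 = 34.93 kΩ.
V = V_in · R/ΣR = 3.05 × 0.8818 = 2.689 V.

V ≈ 2.69 V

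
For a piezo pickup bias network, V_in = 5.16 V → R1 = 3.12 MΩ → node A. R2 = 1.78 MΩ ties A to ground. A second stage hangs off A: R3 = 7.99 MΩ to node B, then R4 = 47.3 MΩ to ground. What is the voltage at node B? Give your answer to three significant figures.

V_B ≈ 1.57 V

Node A sees R2 in parallel with the series input of stage 2, R3 + R4 = 55.29 MΩ.
R2 ‖ (R3+R4) = 1.724 MΩ.
So V_A = 5.16 × 0.3560 = 1.837 V.
V_B = V_A × 0.8555 = 1.571 V.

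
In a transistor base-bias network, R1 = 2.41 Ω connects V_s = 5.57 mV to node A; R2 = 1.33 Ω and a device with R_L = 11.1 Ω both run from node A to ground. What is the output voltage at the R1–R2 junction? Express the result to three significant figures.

V_out ≈ 1.84 mV

R2 ‖ R_L = (1.33 × 11.1)/(1.33 + 11.1) = 1.188 Ω.
Now apply the divider: V_out = 5.57 × 0.3301 = 1.839 mV.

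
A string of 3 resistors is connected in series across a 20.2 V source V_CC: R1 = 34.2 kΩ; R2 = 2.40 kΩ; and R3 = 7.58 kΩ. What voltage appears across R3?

Total series resistance ΣR = 34.2 + 2.40 + 7.58 = 44.18 kΩ.
V = V_CC · R/ΣR = 20.2 × 0.1716 = 3.466 V.

V ≈ 3.47 V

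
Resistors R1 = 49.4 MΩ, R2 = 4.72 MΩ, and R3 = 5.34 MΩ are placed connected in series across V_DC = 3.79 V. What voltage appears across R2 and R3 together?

Total series resistance ΣR = 49.4 + 4.72 + 5.34 = 59.46 MΩ.
R_{R2..R3} = 4.72 + 5.34 = 10.06 MΩ.
Voltage divider: V = V_DC · (10.06 / 59.46) = 3.79 × 0.1692 = 0.6412 V.

V ≈ 0.641 V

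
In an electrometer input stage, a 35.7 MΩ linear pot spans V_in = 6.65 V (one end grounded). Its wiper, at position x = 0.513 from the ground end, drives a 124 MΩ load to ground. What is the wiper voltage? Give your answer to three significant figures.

V_out ≈ 3.18 V

The pot divides into 17.39 MΩ above the wiper and 18.31 MΩ below.
(x·R_p) ‖ R_L = 15.96 MΩ.
V_out = 6.65 × 15.96/(17.39 + 15.96) = 3.183 V.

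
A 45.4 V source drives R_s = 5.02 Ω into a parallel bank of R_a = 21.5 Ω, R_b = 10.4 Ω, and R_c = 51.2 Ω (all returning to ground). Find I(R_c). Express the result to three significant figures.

Parallel bank: R_p = 1/(1/21.5 + 1/10.4 + 1/51.2) = 6.165 Ω.
V_A = 45.4 × 6.165/11.19 = 25.02 V.
I(R_c) = V_A / R_c = 25.02/51.2 = 0.4888 A.

I ≈ 0.489 A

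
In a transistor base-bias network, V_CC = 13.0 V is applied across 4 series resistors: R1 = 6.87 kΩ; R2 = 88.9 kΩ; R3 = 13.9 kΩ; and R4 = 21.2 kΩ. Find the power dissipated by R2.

Series current I = V_CC/ΣR = 13.0/130.9 = 0.09934 mA.
V(R2) = I·R = 8.831 V; P = V·I = 8.831 × 0.09934 = 0.8772 mW.

P ≈ 0.877 mW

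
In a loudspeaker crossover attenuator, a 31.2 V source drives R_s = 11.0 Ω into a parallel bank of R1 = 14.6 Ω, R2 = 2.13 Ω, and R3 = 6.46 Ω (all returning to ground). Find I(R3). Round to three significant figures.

Combine the parallel branches: R_p = (1/14.6 + 1/2.13 + 1/6.46)⁻¹ = 1.443 Ω.
Node voltage V_A = V_CC · R_p/(R_s + R_p) = 31.2 × 0.1160 = 3.619 V.
I(R3) = V_A / R3 = 3.619/6.46 = 0.5603 A.

I ≈ 0.560 A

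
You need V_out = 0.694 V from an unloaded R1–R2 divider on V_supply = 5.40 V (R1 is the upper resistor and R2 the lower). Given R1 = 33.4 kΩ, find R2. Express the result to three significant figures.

R2 ≈ 4.93 kΩ

Required fraction k = V_out/V_supply = 0.1285.
So R2 = R1 · V_out/(V_supply − V_out) = 33.4 × 0.694/(5.40 − 0.694) = 33.4 × 0.1475 = 4.926 kΩ.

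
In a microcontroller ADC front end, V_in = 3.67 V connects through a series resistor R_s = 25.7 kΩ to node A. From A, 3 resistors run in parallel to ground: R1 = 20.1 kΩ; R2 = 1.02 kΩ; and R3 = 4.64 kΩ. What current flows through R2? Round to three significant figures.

I ≈ 0.109 mA

Parallel bank: R_p = 1/(1/20.1 + 1/1.02 + 1/4.64) = 0.8028 kΩ.
Node voltage V_A = V_in · R_p/(R_s + R_p) = 3.67 × 0.03029 = 0.1112 V.
I(R2) = V_A / R2 = 0.1112/1.02 = 0.1090 mA.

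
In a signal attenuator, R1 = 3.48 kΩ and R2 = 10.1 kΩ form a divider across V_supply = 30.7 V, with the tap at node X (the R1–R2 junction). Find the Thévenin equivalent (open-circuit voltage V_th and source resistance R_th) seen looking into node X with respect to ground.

V_th ≈ 22.8 V, R_th ≈ 2.59 kΩ

With X open, the divider is unloaded: V_th = 30.7 × 10.1/13.58 = 22.83 V.
Zeroing V_supply shorts the top of R1 to ground, so R_th = R1 ‖ R2 = 2.588 kΩ.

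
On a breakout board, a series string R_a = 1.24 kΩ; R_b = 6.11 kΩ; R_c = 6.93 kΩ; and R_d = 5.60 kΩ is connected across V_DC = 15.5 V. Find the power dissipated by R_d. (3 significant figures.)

P ≈ 3.40 mW

The common current is I = 15.5/19.88 = 0.7797 mA.
V(R_d) = I·R = 4.366 V; P = V·I = 4.366 × 0.7797 = 3.404 mW.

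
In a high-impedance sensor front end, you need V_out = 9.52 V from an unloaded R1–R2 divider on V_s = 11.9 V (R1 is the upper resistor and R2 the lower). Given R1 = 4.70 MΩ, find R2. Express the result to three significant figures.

R2 ≈ 18.8 MΩ

Required fraction k = V_out/V_s = 0.8000.
Rearranging, R2 = R1·k/(1−k) = 4.70 × 4.000 = 18.80 MΩ.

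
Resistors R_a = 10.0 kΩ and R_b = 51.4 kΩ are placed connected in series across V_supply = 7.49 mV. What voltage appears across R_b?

V ≈ 6.27 mV

Series total: ΣR = 10.0 + 51.4 = 61.40 kΩ.
Voltage divider: V = V_supply · (51.40 / 61.40) = 7.49 × 0.8371 = 6.270 mV.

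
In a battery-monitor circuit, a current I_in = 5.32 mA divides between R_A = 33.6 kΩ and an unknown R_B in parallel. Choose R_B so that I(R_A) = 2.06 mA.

In a two-way split, I_A/I_in = R_B/(R_A + R_B).
With f = 0.3872, R_B = R_A · f/(1−f) = 33.6 × 0.6319 = 21.23 kΩ.

R_B ≈ 21.2 kΩ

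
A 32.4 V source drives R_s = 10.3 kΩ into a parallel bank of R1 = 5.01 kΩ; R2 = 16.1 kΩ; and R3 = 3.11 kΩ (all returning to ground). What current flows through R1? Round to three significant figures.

I ≈ 0.923 mA

Combine the parallel branches: R_p = (1/5.01 + 1/16.1 + 1/3.11)⁻¹ = 1.715 kΩ.
V_A by voltage divider: V_A = 32.4 × 1.715/(10.3 + 1.715) = 4.624 V.
I(R1) = V_A / R1 = 4.624/5.01 = 0.9229 mA.
(Equivalently: I_total = 2.697 mA, then current-divider fraction G_k/ΣG = 0.3422.)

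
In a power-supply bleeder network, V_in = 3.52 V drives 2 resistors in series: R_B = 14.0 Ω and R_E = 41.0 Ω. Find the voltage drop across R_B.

V ≈ 0.896 V

ΣR = 14.0 + 41.0 = 55.00 Ω.
Voltage divider: V = V_in · (14.00 / 55.00) = 3.52 × 0.2545 = 0.8960 V.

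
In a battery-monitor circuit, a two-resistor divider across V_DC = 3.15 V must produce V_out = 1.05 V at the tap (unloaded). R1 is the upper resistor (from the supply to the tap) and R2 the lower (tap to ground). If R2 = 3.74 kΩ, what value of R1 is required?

Required fraction k = V_out/V_DC = 0.3333.
Rearranging, R1 = R2·(1−k)/k = 3.74 × 2.000 = 7.480 kΩ.

R1 ≈ 7.48 kΩ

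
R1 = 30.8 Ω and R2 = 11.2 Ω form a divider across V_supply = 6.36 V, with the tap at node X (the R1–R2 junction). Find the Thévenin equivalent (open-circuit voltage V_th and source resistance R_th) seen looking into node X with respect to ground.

V_th ≈ 1.70 V, R_th ≈ 8.21 Ω

Open-circuit (no load on X): V_th = V_supply · R2/(R1 + R2) = 6.36 × 11.2/(30.80 + 11.2) = 1.696 V.
Zeroing V_supply shorts the top of R1 to ground, so R_th = R1 ‖ R2 = 8.213 Ω.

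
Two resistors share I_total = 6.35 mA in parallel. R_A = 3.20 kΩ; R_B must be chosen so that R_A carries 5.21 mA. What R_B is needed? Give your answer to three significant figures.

Two-branch current divider: I_A = I_total · R_B/(R_A + R_B).
With f = 0.8205, R_B = R_A · f/(1−f) = 3.20 × 4.570 = 14.62 kΩ.

R_B ≈ 14.6 kΩ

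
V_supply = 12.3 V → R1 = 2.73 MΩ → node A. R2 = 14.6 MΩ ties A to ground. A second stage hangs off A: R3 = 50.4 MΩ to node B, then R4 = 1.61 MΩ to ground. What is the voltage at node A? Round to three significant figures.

V_A ≈ 9.92 V

Looking into the second stage from A: R3 + R4 = 52.01 MΩ appears in parallel with R2.
R2 ‖ (R3+R4) = 11.40 MΩ.
So V_A = 12.3 × 0.8068 = 9.924 V.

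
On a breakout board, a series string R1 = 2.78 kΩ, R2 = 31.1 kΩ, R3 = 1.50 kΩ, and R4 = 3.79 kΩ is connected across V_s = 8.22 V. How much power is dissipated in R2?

The common current is I = 8.22/39.17 = 0.2099 mA.
P = I²R = 0.04404 × 31.1 = 1.370 mW.

P ≈ 1.37 mW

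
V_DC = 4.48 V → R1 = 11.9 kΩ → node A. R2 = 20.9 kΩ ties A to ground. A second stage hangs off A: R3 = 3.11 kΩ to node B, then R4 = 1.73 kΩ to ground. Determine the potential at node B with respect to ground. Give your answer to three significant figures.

V_B ≈ 0.398 V

Looking into the second stage from A: R3 + R4 = 4.840 kΩ appears in parallel with R2.
R2 ‖ (R3+R4) = 3.930 kΩ.
V_A = 4.48 × 3.930/(11.9 + 3.930) = 1.112 V.
V_B = V_A × 0.3574 = 0.3975 V.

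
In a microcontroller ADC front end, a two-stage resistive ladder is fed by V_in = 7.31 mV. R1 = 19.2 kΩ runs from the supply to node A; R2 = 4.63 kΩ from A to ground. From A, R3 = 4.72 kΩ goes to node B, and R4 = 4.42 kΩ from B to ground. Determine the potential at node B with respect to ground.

Node A sees R2 in parallel with the series input of stage 2, R3 + R4 = 9.140 kΩ.
R2 ‖ (R3+R4) = 3.073 kΩ.
First divider: V_A = V_in · 3.073/(19.2 + 3.073) = 1.009 mV.
Stage 2 is unloaded, so V_B = V_A · R4/(R3+R4) = 1.009 × 4.42/9.140 = 0.4878 mV.

V_B ≈ 0.488 mV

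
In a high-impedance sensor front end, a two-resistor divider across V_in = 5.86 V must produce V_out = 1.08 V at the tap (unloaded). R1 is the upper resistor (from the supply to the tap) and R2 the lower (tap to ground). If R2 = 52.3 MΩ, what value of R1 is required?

V_out/V_in = R2/(R1+R2) = 0.1843.
R1 = R2·(1/k − 1) = 52.3 × 4.426 = 231.5 MΩ.

R1 ≈ 231 MΩ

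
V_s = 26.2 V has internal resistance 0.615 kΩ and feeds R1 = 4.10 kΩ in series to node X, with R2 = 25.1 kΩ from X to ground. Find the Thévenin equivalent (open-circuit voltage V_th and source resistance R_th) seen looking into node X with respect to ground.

V_th ≈ 22.1 V, R_th ≈ 3.97 kΩ

R1' = 0.615 + 4.10 = 4.715 kΩ (source resistance + R1).
Open-circuit (no load on X): V_th = V_s · R2/(R1' + R2) = 26.2 × 25.1/(4.715 + 25.1) = 22.06 V.
Zeroing V_s shorts the top of R1' to ground, so R_th = R1' ‖ R2 = 3.969 kΩ.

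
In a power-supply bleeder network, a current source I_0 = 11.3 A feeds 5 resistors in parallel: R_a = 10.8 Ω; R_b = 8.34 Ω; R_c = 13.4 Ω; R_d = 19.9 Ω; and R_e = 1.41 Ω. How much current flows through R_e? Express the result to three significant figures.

I ≈ 7.66 A

Total conductance ΣG = 1/10.8 + 1/8.34 + 1/13.4 + 1/19.9 + 1/1.41 = 1.047 (units of 1/Ω).
By the current-divider rule, I = I_0 · G_k/ΣG = 11.3 × 0.6776 = 7.657 A.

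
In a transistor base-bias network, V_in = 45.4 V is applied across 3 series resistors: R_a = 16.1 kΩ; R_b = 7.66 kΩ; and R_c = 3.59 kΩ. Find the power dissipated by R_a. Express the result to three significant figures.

P ≈ 44.4 mW

The common current is I = 45.4/27.35 = 1.660 mA.
V(R_a) = I·R = 26.73 V; P = V·I = 26.73 × 1.660 = 44.36 mW.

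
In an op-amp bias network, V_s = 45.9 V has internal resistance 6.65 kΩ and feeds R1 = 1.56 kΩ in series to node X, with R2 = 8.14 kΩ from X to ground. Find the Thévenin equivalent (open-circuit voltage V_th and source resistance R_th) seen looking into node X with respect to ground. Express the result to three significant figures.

V_th ≈ 22.9 V, R_th ≈ 4.09 kΩ

R1' = 6.65 + 1.56 = 8.210 kΩ (source resistance + R1).
Open-circuit (no load on X): V_th = V_s · R2/(R1' + R2) = 45.9 × 8.14/(8.210 + 8.14) = 22.85 V.
With V_s suppressed (replaced by a short), R_th = R1' ‖ R2 = (8.210 × 8.14)/(8.210 + 8.14) = 4.087 kΩ.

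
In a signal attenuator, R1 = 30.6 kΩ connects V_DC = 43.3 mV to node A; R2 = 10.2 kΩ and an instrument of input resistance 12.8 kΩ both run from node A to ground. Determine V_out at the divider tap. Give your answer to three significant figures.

R2 ‖ R_L = (10.2 × 12.8)/(10.2 + 12.8) = 5.677 kΩ.
Voltage divider with the loaded lower leg: V_out = 43.3 × 5.677/(30.6 + 5.677) = 43.3 × 0.1565 = 6.776 mV.

V_out ≈ 6.78 mV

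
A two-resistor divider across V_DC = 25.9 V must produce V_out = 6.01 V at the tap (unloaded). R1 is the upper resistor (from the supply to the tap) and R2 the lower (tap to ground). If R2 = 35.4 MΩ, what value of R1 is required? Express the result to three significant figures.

The divider ratio is R2/(R1+R2) = 6.01/25.9 = 0.2320.
So R1 = R2 · (V_DC/V_out − 1) = 35.4 × (25.9/6.01 − 1) = 35.4 × 3.309 = 117.2 MΩ.

R1 ≈ 117 MΩ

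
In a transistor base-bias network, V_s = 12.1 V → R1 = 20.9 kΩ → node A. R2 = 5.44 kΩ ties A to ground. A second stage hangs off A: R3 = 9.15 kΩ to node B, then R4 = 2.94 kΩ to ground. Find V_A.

The second stage (R3 + R4 = 12.09 kΩ) loads node A in parallel with R2.
R2 ‖ (R3+R4) = 3.752 kΩ.
So V_A = 12.1 × 0.1522 = 1.842 V.

V_A ≈ 1.84 V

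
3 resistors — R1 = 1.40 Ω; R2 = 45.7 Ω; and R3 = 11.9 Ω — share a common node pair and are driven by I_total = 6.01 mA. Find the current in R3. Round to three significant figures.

I ≈ 0.616 mA

ΣG = 1/1.40 + 1/45.7 + 1/11.9 = 0.8202.
Current divider: I(R3) = I_total · G_k/ΣG = 6.01 × (0.08403/0.8202) = 6.01 × 0.1025 = 0.6158 mA.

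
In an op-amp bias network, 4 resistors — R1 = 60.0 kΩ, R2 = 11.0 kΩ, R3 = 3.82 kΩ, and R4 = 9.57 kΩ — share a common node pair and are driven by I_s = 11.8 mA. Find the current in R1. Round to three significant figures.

I ≈ 0.415 mA

ΣG = 1/60.0 + 1/11.0 + 1/3.82 + 1/9.57 = 0.4738.
Current divider: I(R1) = I_s · G_k/ΣG = 11.8 × (0.01667/0.4738) = 11.8 × 0.03517 = 0.4150 mA.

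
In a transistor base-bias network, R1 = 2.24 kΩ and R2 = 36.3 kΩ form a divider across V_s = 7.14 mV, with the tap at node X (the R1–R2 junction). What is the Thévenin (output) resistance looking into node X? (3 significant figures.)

Looking into X with the source shorted: R_th = R1·R2/(R1+R2) = 2.240 × 36.3/38.54 = 2.110 kΩ.

R_th ≈ 2.11 kΩ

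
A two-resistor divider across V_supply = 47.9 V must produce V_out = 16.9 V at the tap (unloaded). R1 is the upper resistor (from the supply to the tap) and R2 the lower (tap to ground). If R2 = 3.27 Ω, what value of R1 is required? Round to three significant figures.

R1 ≈ 6.00 Ω

The divider ratio is R2/(R1+R2) = 16.9/47.9 = 0.3528.
R1 = R2·(1/k − 1) = 3.27 × 1.834 = 5.998 Ω.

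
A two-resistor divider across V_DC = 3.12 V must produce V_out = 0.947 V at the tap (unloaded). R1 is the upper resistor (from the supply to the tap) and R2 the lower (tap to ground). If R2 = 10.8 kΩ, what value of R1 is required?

R1 ≈ 24.8 kΩ

Required fraction k = V_out/V_DC = 0.3035.
Rearranging, R1 = R2·(1−k)/k = 10.8 × 2.295 = 24.78 kΩ.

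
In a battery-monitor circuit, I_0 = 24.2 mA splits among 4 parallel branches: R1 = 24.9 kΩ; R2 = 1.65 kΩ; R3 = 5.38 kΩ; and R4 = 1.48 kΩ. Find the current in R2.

Total conductance ΣG = 1/24.9 + 1/1.65 + 1/5.38 + 1/1.48 = 1.508 (units of 1/kΩ).
By the current-divider rule, I = I_0 · G_k/ΣG = 24.2 × 0.4020 = 9.727 mA.

I ≈ 9.73 mA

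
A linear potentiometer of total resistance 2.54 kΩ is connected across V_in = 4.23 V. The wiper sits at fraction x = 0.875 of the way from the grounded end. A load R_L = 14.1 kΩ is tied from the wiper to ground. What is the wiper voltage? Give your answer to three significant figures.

V_out ≈ 3.63 V

The pot divides into 0.3175 kΩ above the wiper and 2.223 kΩ below.
Lower segment in parallel with the load: 2.223 ‖ 14.1 = 1.920 kΩ.
V_out = 4.23 × 1.920/(0.3175 + 1.920) = 3.630 V.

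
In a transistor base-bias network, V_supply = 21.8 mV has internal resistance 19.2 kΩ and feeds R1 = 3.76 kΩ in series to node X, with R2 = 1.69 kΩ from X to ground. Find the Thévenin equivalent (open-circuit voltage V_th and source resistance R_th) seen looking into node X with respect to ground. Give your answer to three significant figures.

V_th ≈ 1.49 mV, R_th ≈ 1.57 kΩ

R1' = 19.2 + 3.76 = 22.96 kΩ (source resistance + R1).
Open-circuit (no load on X): V_th = V_supply · R2/(R1' + R2) = 21.8 × 1.69/(22.96 + 1.69) = 1.495 mV.
Looking into X with the source shorted: R_th = R1'·R2/(R1'+R2) = 22.96 × 1.69/24.65 = 1.574 kΩ.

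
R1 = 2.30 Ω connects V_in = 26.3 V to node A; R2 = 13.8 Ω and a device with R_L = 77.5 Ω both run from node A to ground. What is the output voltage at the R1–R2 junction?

V_out ≈ 22.0 V

R2 ‖ R_L = (13.8 × 77.5)/(13.8 + 77.5) = 11.71 Ω.
Voltage divider with the loaded lower leg: V_out = 26.3 × 11.71/(2.30 + 11.71) = 26.3 × 0.8359 = 21.98 V.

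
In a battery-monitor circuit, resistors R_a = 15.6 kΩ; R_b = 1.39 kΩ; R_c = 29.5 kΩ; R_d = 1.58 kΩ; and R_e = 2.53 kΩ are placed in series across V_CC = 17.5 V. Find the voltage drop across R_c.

V ≈ 10.2 V

Series total: ΣR = 15.6 + 1.39 + 29.5 + 1.58 + 2.53 = 50.60 kΩ.
V = V_CC · R/ΣR = 17.5 × 0.5830 = 10.20 V.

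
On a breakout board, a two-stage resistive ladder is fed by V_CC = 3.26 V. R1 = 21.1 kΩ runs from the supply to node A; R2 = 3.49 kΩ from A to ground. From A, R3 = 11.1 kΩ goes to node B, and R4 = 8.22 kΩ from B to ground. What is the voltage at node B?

Node A sees R2 in parallel with the series input of stage 2, R3 + R4 = 19.32 kΩ.
R2 ‖ (R3+R4) = 2.956 kΩ.
So V_A = 3.26 × 0.1229 = 0.4006 V.
V_B = V_A × 0.4255 = 0.1704 V.

V_B ≈ 0.170 V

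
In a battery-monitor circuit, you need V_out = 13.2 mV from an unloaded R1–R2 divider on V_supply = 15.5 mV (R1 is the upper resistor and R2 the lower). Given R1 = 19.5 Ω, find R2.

R2 ≈ 112 Ω

The divider ratio is R2/(R1+R2) = 13.2/15.5 = 0.8516.
Rearranging, R2 = R1·k/(1−k) = 19.5 × 5.739 = 111.9 Ω.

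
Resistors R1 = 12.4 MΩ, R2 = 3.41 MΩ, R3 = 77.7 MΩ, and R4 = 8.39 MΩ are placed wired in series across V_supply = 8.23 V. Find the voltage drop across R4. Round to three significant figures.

Series total: ΣR = 12.4 + 3.41 + 77.7 + 8.39 = 101.9 MΩ.
Voltage divider: V = V_supply · (8.390 / 101.9) = 8.23 × 0.08234 = 0.6776 V.

V ≈ 0.678 V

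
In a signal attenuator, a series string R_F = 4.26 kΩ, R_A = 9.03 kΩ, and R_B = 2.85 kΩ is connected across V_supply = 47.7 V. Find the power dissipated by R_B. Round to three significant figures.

P ≈ 24.9 mW

Series current I = V_supply/ΣR = 47.7/16.14 = 2.955 mA.
P(R_B) = I²·R_B = (2.955)² × 2.85 = 24.89 mW.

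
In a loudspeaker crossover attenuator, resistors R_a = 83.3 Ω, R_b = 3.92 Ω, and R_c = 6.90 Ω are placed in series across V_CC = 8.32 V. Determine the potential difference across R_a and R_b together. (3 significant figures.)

V ≈ 7.71 V

Series total: ΣR = 83.3 + 3.92 + 6.90 = 94.12 Ω.
R_{R_a..R_b} = 83.3 + 3.92 = 87.22 Ω.
By the voltage-divider rule, V = 8.32 × 87.22/94.12 = 7.710 V.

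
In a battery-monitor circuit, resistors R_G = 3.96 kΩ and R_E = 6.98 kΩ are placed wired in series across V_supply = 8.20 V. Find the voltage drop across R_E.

V ≈ 5.23 V

Series total: ΣR = 3.96 + 6.98 = 10.94 kΩ.
By the voltage-divider rule, V = 8.20 × 6.980/10.94 = 5.232 V.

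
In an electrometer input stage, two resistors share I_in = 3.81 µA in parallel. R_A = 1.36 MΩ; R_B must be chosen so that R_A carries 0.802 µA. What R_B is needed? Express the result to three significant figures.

Two-branch current divider: I_A = I_in · R_B/(R_A + R_B).
With f = 0.2105, R_B = R_A · f/(1−f) = 1.36 × 0.2666 = 0.3626 MΩ.

R_B ≈ 0.363 MΩ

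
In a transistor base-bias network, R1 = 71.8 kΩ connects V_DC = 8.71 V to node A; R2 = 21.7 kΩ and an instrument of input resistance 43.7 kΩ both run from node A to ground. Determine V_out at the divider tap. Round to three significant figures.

The load sits in parallel with R2, giving an effective lower resistance R2' = R2·R_L/(R2+R_L) = 14.50 kΩ.
Now apply the divider: V_out = 8.71 × 0.1680 = 1.463 V.

V_out ≈ 1.46 V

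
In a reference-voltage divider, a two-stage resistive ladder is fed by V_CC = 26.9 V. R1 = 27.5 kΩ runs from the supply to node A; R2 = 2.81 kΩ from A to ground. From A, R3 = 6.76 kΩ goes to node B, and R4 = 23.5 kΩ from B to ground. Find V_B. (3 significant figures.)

Looking into the second stage from A: R3 + R4 = 30.26 kΩ appears in parallel with R2.
R2 ‖ (R3+R4) = 2.571 kΩ.
V_A = 26.9 × 2.571/(27.5 + 2.571) = 2.300 V.
Stage 2 is unloaded, so V_B = V_A · R4/(R3+R4) = 2.300 × 23.5/30.26 = 1.786 V.

V_B ≈ 1.79 V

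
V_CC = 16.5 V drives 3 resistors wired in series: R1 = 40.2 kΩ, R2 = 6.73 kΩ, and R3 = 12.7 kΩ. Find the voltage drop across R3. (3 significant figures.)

Series total: ΣR = 40.2 + 6.73 + 12.7 = 59.63 kΩ.
V = V_CC · R/ΣR = 16.5 × 0.2130 = 3.514 V.

V ≈ 3.51 V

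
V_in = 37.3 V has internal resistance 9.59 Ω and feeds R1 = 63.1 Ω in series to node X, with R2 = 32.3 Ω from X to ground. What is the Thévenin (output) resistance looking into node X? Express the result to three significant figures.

R1' = 9.59 + 63.1 = 72.69 Ω (source resistance + R1).
With V_in suppressed (replaced by a short), R_th = R1' ‖ R2 = (72.69 × 32.3)/(72.69 + 32.3) = 22.36 Ω.

R_th ≈ 22.4 Ω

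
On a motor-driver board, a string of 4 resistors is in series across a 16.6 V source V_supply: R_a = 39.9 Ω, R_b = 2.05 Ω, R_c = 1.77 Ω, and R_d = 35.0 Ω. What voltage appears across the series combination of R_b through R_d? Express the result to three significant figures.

V ≈ 8.19 V

Series total: ΣR = 39.9 + 2.05 + 1.77 + 35.0 = 78.72 Ω.
R_{R_b..R_d} = 2.05 + 1.77 + 35.0 = 38.82 Ω.
By the voltage-divider rule, V = 16.6 × 38.82/78.72 = 8.186 V.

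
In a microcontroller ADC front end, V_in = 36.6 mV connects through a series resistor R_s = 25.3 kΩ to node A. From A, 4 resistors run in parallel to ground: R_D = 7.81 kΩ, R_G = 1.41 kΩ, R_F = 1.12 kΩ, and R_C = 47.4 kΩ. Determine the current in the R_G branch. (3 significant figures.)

Combine the parallel branches: R_p = (1/7.81 + 1/1.41 + 1/1.12 + 1/47.4)⁻¹ = 0.5710 kΩ.
Node voltage V_A = V_in · R_p/(R_s + R_p) = 36.6 × 0.02207 = 0.8078 mV.
Branch current I = V_A/R_G = 0.8078/1.41 = 0.5729 µA.

I ≈ 0.573 µA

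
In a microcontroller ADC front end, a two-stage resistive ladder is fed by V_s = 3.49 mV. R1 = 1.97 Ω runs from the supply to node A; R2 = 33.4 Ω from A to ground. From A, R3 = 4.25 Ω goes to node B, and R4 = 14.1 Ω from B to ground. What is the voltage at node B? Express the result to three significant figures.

The second stage (R3 + R4 = 18.35 Ω) loads node A in parallel with R2.
Effective lower resistance at A: R2 ‖ 18.35 = 11.84 Ω.
So V_A = 3.49 × 0.8574 = 2.992 mV.
Stage 2 is unloaded, so V_B = V_A · R4/(R3+R4) = 2.992 × 14.1/18.35 = 2.299 mV.

V_B ≈ 2.30 mV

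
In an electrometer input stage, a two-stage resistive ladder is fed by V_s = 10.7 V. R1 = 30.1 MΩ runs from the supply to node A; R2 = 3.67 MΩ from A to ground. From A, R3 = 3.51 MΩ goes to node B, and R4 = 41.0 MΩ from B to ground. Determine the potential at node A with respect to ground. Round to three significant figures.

The second stage (R3 + R4 = 44.51 MΩ) loads node A in parallel with R2.
Effective lower resistance at A: R2 ‖ 44.51 = 3.390 MΩ.
First divider: V_A = V_s · 3.390/(30.1 + 3.390) = 1.083 V.

V_A ≈ 1.08 V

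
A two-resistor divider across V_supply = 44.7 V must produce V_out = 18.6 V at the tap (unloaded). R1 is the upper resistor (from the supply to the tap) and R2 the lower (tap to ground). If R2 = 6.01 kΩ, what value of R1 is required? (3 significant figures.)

V_out/V_supply = R2/(R1+R2) = 0.4161.
Rearranging, R1 = R2·(1−k)/k = 6.01 × 1.403 = 8.433 kΩ.

R1 ≈ 8.43 kΩ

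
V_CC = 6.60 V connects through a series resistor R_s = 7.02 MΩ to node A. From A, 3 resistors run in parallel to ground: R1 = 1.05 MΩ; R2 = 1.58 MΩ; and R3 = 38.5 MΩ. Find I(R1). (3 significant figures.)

Combine the parallel branches: R_p = (1/1.05 + 1/1.58 + 1/38.5)⁻¹ = 0.6206 MΩ.
Node voltage V_A = V_CC · R_p/(R_s + R_p) = 6.60 × 0.08123 = 0.5361 V.
Branch current I = V_A/R1 = 0.5361/1.05 = 0.5106 µA.

I ≈ 0.511 µA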